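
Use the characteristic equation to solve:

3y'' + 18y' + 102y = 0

Characteristic equation: 3r² + 18r + 102 = 0
Divide by 3: r² + 6r + 34 = 0
Roots: r = -3 ± 5i (complex conjugates)
General solution: y = e^(-3x)(C₁cos(5x) + C₂sin(5x))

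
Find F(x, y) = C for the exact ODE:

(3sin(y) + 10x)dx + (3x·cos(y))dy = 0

Verify exactness: ∂M/∂y = ∂N/∂x ✓
Find F(x,y) such that ∂F/∂x = M, ∂F/∂y = N
Solution: 3x·sin(y) + 5x² = C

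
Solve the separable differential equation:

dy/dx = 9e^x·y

Separating variables and integrating:
ln|y| = 9e^x + C

General solution: y = Ce^(9e^x)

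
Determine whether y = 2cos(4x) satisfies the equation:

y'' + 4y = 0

Verification:
y'' = -32cos(4x)
y'' + 4y ≠ 0 (frequency mismatch: got 16 instead of 4)

No, it is not a solution.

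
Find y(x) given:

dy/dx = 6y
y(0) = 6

General solution: y = Ce^(6x)
Applying IC y(0) = 6:
Particular solution: y = 6e^(6x)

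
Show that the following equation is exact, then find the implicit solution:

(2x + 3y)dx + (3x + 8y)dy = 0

Verify exactness: ∂M/∂y = ∂N/∂x ✓
Find F(x,y) such that ∂F/∂x = M, ∂F/∂y = N
Solution: x² + 3xy + 4y² = C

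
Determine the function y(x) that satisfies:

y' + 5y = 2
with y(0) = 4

General solution: y = 2/5 + Ce^(-5x)
Applying y(0) = 4: C = 4 - 2/5 = 18/5
Particular solution: y = 2/5 + (18/5)e^(-5x)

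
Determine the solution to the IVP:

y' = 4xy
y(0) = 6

General solution: y = Ce^(2x²)
Applying IC y(0) = 6:
Particular solution: y = 6e^(2x²)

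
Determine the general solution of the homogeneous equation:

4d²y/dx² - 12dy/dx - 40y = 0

Characteristic equation: 4r² - 12r - 40 = 0
Divide by 4: r² - 3r - 10 = 0
Roots: r = 5, -2 (distinct real)
General solution: y = C₁e^(5x) + C₂e^(-2x)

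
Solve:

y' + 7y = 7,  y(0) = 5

General solution: y = 1 + Ce^(-7x)
Applying y(0) = 5: C = 5 - 1 = 4
Particular solution: y = 1 + 4e^(-7x)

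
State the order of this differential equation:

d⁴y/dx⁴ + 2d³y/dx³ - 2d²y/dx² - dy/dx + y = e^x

The order is 4 (highest derivative is of order 4).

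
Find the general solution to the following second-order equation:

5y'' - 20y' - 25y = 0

Characteristic equation: 5r² - 20r - 25 = 0
Divide by 5: r² - 4r - 5 = 0
Roots: r = 5, -1 (distinct real)
General solution: y = C₁e^(5x) + C₂e^(-x)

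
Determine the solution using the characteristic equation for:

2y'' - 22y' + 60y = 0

Characteristic equation: 2r² - 22r + 60 = 0
Divide by 2: r² - 11r + 30 = 0
Roots: r = 6, 5 (distinct real)
General solution: y = C₁e^(6x) + C₂e^(5x)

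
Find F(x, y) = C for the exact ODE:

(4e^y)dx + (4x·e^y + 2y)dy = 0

Verify exactness: ∂M/∂y = ∂N/∂x ✓
Find F(x,y) such that ∂F/∂x = M, ∂F/∂y = N
Solution: 4x·e^y + y² = C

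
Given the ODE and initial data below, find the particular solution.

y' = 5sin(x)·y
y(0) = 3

General solution: y = Ce^(-5cos(x))
Applying IC y(0) = 3:
Particular solution: y = 3e^(5(1-cos(x)))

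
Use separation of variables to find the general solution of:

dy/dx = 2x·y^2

Separating variables and integrating:
-1/y = x^2 + C

General solution: y^-1 = -x^2 + C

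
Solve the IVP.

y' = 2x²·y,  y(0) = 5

General solution: y = Ce^(2x³/3)
Applying IC y(0) = 5:
Particular solution: y = 5e^(2x³/3)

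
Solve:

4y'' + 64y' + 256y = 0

Characteristic equation: 4r² + 64r + 256 = 0
Divide by 4: r² + 16r + 64 = 0
Factored: (r + 8)² = 0
Repeated root: r = -8
General solution: y = (C₁ + C₂x)e^(-8x)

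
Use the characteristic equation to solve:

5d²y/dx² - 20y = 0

Characteristic equation: 5r² - 20 = 0
Divide by 5: r² - 4 = 0
Roots: r = 2, -2 (distinct real)
General solution: y = C₁e^(2x) + C₂e^(-2x)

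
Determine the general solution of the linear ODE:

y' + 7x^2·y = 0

Using integrating factor method:

General solution: y = Ce^(-7x^3/3)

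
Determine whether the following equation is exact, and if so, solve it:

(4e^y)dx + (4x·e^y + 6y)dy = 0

Verify exactness: ∂M/∂y = ∂N/∂x ✓
Find F(x,y) such that ∂F/∂x = M, ∂F/∂y = N
Solution: 4x·e^y + 3y² = C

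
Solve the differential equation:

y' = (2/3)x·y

Separating variables and integrating:
ln|y| = x^2/3 + C

General solution: y = Ce^(x^2/3)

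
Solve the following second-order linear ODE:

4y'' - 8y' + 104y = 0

Characteristic equation: 4r² - 8r + 104 = 0
Divide by 4: r² - 2r + 26 = 0
Roots: r = 1 ± 5i (complex conjugates)
General solution: y = e^x(C₁cos(5x) + C₂sin(5x))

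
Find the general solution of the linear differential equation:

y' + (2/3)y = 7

Using integrating factor method:

General solution: y = 21/2 + Ce^(-2x/3)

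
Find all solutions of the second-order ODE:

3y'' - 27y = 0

Characteristic equation: 3r² - 27 = 0
Divide by 3: r² - 9 = 0
Roots: r = 3, -3 (distinct real)
General solution: y = C₁e^(3x) + C₂e^(-3x)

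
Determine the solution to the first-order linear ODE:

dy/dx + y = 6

Using integrating factor method:

General solution: y = 6 + Ce^(-x)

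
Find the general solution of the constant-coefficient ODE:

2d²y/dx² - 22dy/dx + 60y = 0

Characteristic equation: 2r² - 22r + 60 = 0
Divide by 2: r² - 11r + 30 = 0
Roots: r = 5, 6 (distinct real)
General solution: y = C₁e^(5x) + C₂e^(6x)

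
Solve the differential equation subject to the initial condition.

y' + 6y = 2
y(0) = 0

General solution: y = 1/3 + Ce^(-6x)
Applying y(0) = 0: C = 0 - 1/3 = -1/3
Particular solution: y = 1/3 - (1/3)e^(-6x)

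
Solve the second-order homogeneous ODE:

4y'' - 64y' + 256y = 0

Characteristic equation: 4r² - 64r + 256 = 0
Divide by 4: r² - 16r + 64 = 0
Factored: (r - 8)² = 0
Repeated root: r = 8
General solution: y = (C₁ + C₂x)e^(8x)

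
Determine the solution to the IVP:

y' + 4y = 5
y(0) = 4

General solution: y = 5/4 + Ce^(-4x)
Applying y(0) = 4: C = 4 - 5/4 = 11/4
Particular solution: y = 5/4 + (11/4)e^(-4x)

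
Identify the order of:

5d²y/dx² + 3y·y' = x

The order is 2 (highest derivative is of order 2).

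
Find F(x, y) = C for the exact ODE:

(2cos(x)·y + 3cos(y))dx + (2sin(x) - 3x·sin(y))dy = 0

Verify exactness: ∂M/∂y = ∂N/∂x ✓
Find F(x,y) such that ∂F/∂x = M, ∂F/∂y = N
Solution: 2sin(x)·y + 3x·cos(y) = C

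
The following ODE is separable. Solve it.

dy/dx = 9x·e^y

Separating variables and integrating:
-e^(-y) = 9x²/2 + C

General solution: y = -ln(C - 9x²/2)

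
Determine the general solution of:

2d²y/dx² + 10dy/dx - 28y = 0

Characteristic equation: 2r² + 10r - 28 = 0
Divide by 2: r² + 5r - 14 = 0
Roots: r = 2, -7 (distinct real)
General solution: y = C₁e^(2x) + C₂e^(-7x)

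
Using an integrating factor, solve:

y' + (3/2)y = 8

Using integrating factor method:

General solution: y = 16/3 + Ce^(-3x/2)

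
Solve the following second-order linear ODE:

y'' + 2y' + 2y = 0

Characteristic equation: r² + 2r + 2 = 0
Roots: r = -1 ± i (complex conjugates)
General solution: y = e^(-x)(C₁cos(x) + C₂sin(x))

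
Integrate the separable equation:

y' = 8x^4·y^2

Separating variables and integrating:
-1/y = 8x^5/5 + C

General solution: y^-1 = (-8/5)x^5 + C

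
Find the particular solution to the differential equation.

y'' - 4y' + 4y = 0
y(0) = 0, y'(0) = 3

General solution: y = (C₁ + C₂x)e^(2x)
Repeated root r = 2
Applying ICs: C₁ = 0, C₂ = 3
Particular solution: y = 3xe^(2x)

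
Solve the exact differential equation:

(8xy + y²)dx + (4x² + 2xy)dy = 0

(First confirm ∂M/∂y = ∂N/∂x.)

Verify exactness: ∂M/∂y = ∂N/∂x ✓
Find F(x,y) such that ∂F/∂x = M, ∂F/∂y = N
Solution: 4x²y + xy² = C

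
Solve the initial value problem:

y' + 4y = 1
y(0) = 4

General solution: y = 1/4 + Ce^(-4x)
Applying y(0) = 4: C = 4 - 1/4 = 15/4
Particular solution: y = 1/4 + (15/4)e^(-4x)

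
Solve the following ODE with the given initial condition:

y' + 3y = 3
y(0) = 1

General solution: y = 1 + Ce^(-3x)
Applying y(0) = 1: C = 1 - 1 = 0
Particular solution: y = 1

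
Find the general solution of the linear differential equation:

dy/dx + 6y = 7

Using integrating factor method:

General solution: y = 7/6 + Ce^(-6x)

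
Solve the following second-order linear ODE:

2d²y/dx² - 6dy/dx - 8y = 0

Characteristic equation: 2r² - 6r - 8 = 0
Divide by 2: r² - 3r - 4 = 0
Roots: r = 4, -1 (distinct real)
General solution: y = C₁e^(4x) + C₂e^(-x)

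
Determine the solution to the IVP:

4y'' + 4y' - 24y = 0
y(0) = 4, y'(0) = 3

General solution: y = C₁e^(2x) + C₂e^(-3x)
Applying ICs: C₁ = 3, C₂ = 1
Particular solution: y = 3e^(2x) + e^(-3x)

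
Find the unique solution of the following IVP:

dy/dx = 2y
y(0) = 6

General solution: y = Ce^(2x)
Applying IC y(0) = 6:
Particular solution: y = 6e^(2x)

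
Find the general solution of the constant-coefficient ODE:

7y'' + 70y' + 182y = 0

Characteristic equation: 7r² + 70r + 182 = 0
Divide by 7: r² + 10r + 26 = 0
Roots: r = -5 ± i (complex conjugates)
General solution: y = e^(-5x)(C₁cos(x) + C₂sin(x))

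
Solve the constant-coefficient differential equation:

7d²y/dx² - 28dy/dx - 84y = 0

Characteristic equation: 7r² - 28r - 84 = 0
Divide by 7: r² - 4r - 12 = 0
Roots: r = 6, -2 (distinct real)
General solution: y = C₁e^(6x) + C₂e^(-2x)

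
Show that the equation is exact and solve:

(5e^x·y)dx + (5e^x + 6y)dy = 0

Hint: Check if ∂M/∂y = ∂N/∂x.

Verify exactness: ∂M/∂y = ∂N/∂x ✓
Find F(x,y) such that ∂F/∂x = M, ∂F/∂y = N
Solution: 5e^x·y + 3y² = C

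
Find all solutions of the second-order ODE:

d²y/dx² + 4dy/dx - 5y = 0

Characteristic equation: r² + 4r - 5 = 0
Roots: r = 1, -5 (distinct real)
General solution: y = C₁e^x + C₂e^(-5x)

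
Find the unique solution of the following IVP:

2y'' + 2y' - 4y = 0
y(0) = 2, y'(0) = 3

General solution: y = C₁e^x + C₂e^(-2x)
Applying ICs: C₁ = 7/3, C₂ = -1/3
Particular solution: y = (7/3)e^x - (1/3)e^(-2x)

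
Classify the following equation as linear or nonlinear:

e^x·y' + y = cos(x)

Linear (y and its derivatives appear to the first power only, no products of y terms)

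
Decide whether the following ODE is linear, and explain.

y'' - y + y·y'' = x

Nonlinear (y·y'' term)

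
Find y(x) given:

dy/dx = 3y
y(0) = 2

General solution: y = Ce^(3x)
Applying IC y(0) = 2:
Particular solution: y = 2e^(3x)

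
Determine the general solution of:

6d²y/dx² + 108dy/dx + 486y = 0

Characteristic equation: 6r² + 108r + 486 = 0
Divide by 6: r² + 18r + 81 = 0
Factored: (r + 9)² = 0
Repeated root: r = -9
General solution: y = (C₁ + C₂x)e^(-9x)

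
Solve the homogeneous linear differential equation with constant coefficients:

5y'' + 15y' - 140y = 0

Characteristic equation: 5r² + 15r - 140 = 0
Divide by 5: r² + 3r - 28 = 0
Roots: r = 4, -7 (distinct real)
General solution: y = C₁e^(4x) + C₂e^(-7x)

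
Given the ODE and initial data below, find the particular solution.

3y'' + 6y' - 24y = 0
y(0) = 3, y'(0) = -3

General solution: y = C₁e^(2x) + C₂e^(-4x)
Applying ICs: C₁ = 3/2, C₂ = 3/2
Particular solution: y = (3/2)e^(2x) + (3/2)e^(-4x)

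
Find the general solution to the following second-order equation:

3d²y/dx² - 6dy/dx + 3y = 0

Characteristic equation: 3r² - 6r + 3 = 0
Divide by 3: r² - 2r + 1 = 0
Factored: (r - 1)² = 0
Repeated root: r = 1
General solution: y = (C₁ + C₂x)e^x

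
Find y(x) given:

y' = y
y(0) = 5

General solution: y = Ce^x
Applying IC y(0) = 5:
Particular solution: y = 5e^x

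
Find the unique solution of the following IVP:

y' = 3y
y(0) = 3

General solution: y = Ce^(3x)
Applying IC y(0) = 3:
Particular solution: y = 3e^(3x)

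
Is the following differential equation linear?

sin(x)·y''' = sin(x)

Yes. Linear (y and its derivatives appear to the first power only, no products of y terms)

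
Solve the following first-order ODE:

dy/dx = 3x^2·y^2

Separating variables and integrating:
-1/y = x^3 + C

General solution: y^-1 = -x^3 + C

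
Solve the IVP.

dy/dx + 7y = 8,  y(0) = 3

General solution: y = 8/7 + Ce^(-7x)
Applying y(0) = 3: C = 3 - 8/7 = 13/7
Particular solution: y = 8/7 + (13/7)e^(-7x)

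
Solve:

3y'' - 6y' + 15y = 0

Characteristic equation: 3r² - 6r + 15 = 0
Divide by 3: r² - 2r + 5 = 0
Roots: r = 1 ± 2i (complex conjugates)
General solution: y = e^x(C₁cos(2x) + C₂sin(2x))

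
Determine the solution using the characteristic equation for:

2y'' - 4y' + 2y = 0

Characteristic equation: 2r² - 4r + 2 = 0
Divide by 2: r² - 2r + 1 = 0
Factored: (r - 1)² = 0
Repeated root: r = 1
General solution: y = (C₁ + C₂x)e^x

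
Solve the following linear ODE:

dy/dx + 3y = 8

Using integrating factor method:

General solution: y = 8/3 + Ce^(-3x)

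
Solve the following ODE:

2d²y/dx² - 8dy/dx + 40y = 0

Characteristic equation: 2r² - 8r + 40 = 0
Divide by 2: r² - 4r + 20 = 0
Roots: r = 2 ± 4i (complex conjugates)
General solution: y = e^(2x)(C₁cos(4x) + C₂sin(4x))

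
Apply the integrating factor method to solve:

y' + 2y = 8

Using integrating factor method:

General solution: y = 4 + Ce^(-2x)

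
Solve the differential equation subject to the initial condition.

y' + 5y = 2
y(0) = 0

General solution: y = 2/5 + Ce^(-5x)
Applying y(0) = 0: C = 0 - 2/5 = -2/5
Particular solution: y = 2/5 - (2/5)e^(-5x)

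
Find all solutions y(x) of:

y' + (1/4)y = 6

Using integrating factor method:

General solution: y = 24 + Ce^(-x/4)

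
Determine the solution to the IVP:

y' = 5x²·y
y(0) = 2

General solution: y = Ce^(5x³/3)
Applying IC y(0) = 2:
Particular solution: y = 2e^(5x³/3)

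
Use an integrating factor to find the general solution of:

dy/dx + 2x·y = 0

Using integrating factor method:

General solution: y = Ce^(-x^2)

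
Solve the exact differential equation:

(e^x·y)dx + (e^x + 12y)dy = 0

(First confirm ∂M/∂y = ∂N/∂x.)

Verify exactness: ∂M/∂y = ∂N/∂x ✓
Find F(x,y) such that ∂F/∂x = M, ∂F/∂y = N
Solution: e^x·y + 6y² = C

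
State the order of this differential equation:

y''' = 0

The order is 3 (highest derivative is of order 3).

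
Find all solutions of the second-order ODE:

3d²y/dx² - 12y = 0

Characteristic equation: 3r² - 12 = 0
Divide by 3: r² - 4 = 0
Roots: r = 2, -2 (distinct real)
General solution: y = C₁e^(2x) + C₂e^(-2x)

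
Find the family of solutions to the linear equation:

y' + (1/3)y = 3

Using integrating factor method:

General solution: y = 9 + Ce^(-x/3)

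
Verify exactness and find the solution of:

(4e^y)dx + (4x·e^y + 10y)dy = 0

Verify exactness: ∂M/∂y = ∂N/∂x ✓
Find F(x,y) such that ∂F/∂x = M, ∂F/∂y = N
Solution: 4x·e^y + 5y² = C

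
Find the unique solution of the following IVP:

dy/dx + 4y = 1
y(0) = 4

General solution: y = 1/4 + Ce^(-4x)
Applying y(0) = 4: C = 4 - 1/4 = 15/4
Particular solution: y = 1/4 + (15/4)e^(-4x)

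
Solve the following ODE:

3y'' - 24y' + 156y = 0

Characteristic equation: 3r² - 24r + 156 = 0
Divide by 3: r² - 8r + 52 = 0
Roots: r = 4 ± 6i (complex conjugates)
General solution: y = e^(4x)(C₁cos(6x) + C₂sin(6x))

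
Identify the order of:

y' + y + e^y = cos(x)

The order is 1 (highest derivative is of order 1).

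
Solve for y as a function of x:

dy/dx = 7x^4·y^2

Separating variables and integrating:
-1/y = 7x^5/5 + C

General solution: y^-1 = (-7/5)x^5 + C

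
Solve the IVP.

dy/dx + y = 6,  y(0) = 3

General solution: y = 6 + Ce^(-x)
Applying y(0) = 3: C = 3 - 6 = -3
Particular solution: y = 6 - 3e^(-x)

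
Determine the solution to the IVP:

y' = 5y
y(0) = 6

General solution: y = Ce^(5x)
Applying IC y(0) = 6:
Particular solution: y = 6e^(5x)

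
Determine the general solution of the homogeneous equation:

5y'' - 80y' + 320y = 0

Characteristic equation: 5r² - 80r + 320 = 0
Divide by 5: r² - 16r + 64 = 0
Factored: (r - 8)² = 0
Repeated root: r = 8
General solution: y = (C₁ + C₂x)e^(8x)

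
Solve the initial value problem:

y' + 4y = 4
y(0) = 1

General solution: y = 1 + Ce^(-4x)
Applying y(0) = 1: C = 1 - 1 = 0
Particular solution: y = 1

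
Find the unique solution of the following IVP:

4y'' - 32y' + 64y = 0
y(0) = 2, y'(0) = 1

General solution: y = (C₁ + C₂x)e^(4x)
Repeated root r = 4
Applying ICs: C₁ = 2, C₂ = -7
Particular solution: y = (2 - 7x)e^(4x)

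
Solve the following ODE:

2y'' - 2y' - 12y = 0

Characteristic equation: 2r² - 2r - 12 = 0
Divide by 2: r² - r - 6 = 0
Roots: r = 3, -2 (distinct real)
General solution: y = C₁e^(3x) + C₂e^(-2x)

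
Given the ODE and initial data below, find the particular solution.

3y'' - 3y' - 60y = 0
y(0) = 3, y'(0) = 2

General solution: y = C₁e^(5x) + C₂e^(-4x)
Applying ICs: C₁ = 14/9, C₂ = 13/9
Particular solution: y = (14/9)e^(5x) + (13/9)e^(-4x)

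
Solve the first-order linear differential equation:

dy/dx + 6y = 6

Using integrating factor method:

General solution: y = 1 + Ce^(-6x)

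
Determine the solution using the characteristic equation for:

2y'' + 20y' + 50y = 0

Characteristic equation: 2r² + 20r + 50 = 0
Divide by 2: r² + 10r + 25 = 0
Factored: (r + 5)² = 0
Repeated root: r = -5
General solution: y = (C₁ + C₂x)e^(-5x)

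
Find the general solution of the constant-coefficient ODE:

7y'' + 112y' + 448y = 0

Characteristic equation: 7r² + 112r + 448 = 0
Divide by 7: r² + 16r + 64 = 0
Factored: (r + 8)² = 0
Repeated root: r = -8
General solution: y = (C₁ + C₂x)e^(-8x)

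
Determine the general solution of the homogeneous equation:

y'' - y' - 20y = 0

Characteristic equation: r² - r - 20 = 0
Roots: r = 5, -4 (distinct real)
General solution: y = C₁e^(5x) + C₂e^(-4x)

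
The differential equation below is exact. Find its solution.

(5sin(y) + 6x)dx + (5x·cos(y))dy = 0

Verify exactness: ∂M/∂y = ∂N/∂x ✓
Find F(x,y) such that ∂F/∂x = M, ∂F/∂y = N
Solution: 5x·sin(y) + 3x² = C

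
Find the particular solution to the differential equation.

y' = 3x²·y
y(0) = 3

General solution: y = Ce^(x³)
Applying IC y(0) = 3:
Particular solution: y = 3e^(x³)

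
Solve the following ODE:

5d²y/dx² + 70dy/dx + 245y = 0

Characteristic equation: 5r² + 70r + 245 = 0
Divide by 5: r² + 14r + 49 = 0
Factored: (r + 7)² = 0
Repeated root: r = -7
General solution: y = (C₁ + C₂x)e^(-7x)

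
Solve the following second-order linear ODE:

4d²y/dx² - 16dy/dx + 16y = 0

Characteristic equation: 4r² - 16r + 16 = 0
Divide by 4: r² - 4r + 4 = 0
Factored: (r - 2)² = 0
Repeated root: r = 2
General solution: y = (C₁ + C₂x)e^(2x)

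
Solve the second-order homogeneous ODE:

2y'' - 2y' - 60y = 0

Characteristic equation: 2r² - 2r - 60 = 0
Divide by 2: r² - r - 30 = 0
Roots: r = 6, -5 (distinct real)
General solution: y = C₁e^(6x) + C₂e^(-5x)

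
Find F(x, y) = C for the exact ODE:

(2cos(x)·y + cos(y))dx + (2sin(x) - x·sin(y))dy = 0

Verify exactness: ∂M/∂y = ∂N/∂x ✓
Find F(x,y) such that ∂F/∂x = M, ∂F/∂y = N
Solution: 2sin(x)·y + x·cos(y) = C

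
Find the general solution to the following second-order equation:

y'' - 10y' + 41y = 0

Characteristic equation: r² - 10r + 41 = 0
Roots: r = 5 ± 4i (complex conjugates)
General solution: y = e^(5x)(C₁cos(4x) + C₂sin(4x))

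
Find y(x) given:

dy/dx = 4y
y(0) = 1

General solution: y = Ce^(4x)
Applying IC y(0) = 1:
Particular solution: y = e^(4x)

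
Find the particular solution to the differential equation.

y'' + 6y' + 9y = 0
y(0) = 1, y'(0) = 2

General solution: y = (C₁ + C₂x)e^(-3x)
Repeated root r = -3
Applying ICs: C₁ = 1, C₂ = 5
Particular solution: y = (1 + 5x)e^(-3x)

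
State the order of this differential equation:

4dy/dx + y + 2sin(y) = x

The order is 1 (highest derivative is of order 1).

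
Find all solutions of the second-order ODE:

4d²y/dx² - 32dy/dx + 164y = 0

Characteristic equation: 4r² - 32r + 164 = 0
Divide by 4: r² - 8r + 41 = 0
Roots: r = 4 ± 5i (complex conjugates)
General solution: y = e^(4x)(C₁cos(5x) + C₂sin(5x))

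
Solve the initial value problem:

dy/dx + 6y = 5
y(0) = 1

General solution: y = 5/6 + Ce^(-6x)
Applying y(0) = 1: C = 1 - 5/6 = 1/6
Particular solution: y = 5/6 + (1/6)e^(-6x)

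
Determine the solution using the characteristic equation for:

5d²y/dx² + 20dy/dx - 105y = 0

Characteristic equation: 5r² + 20r - 105 = 0
Divide by 5: r² + 4r - 21 = 0
Roots: r = 3, -7 (distinct real)
General solution: y = C₁e^(3x) + C₂e^(-7x)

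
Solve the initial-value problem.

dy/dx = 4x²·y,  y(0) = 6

General solution: y = Ce^(4x³/3)
Applying IC y(0) = 6:
Particular solution: y = 6e^(4x³/3)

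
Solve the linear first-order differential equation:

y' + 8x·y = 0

Using integrating factor method:

General solution: y = Ce^(-4x^2)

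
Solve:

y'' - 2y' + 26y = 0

Characteristic equation: r² - 2r + 26 = 0
Roots: r = 1 ± 5i (complex conjugates)
General solution: y = e^x(C₁cos(5x) + C₂sin(5x))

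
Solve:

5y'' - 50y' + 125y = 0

Characteristic equation: 5r² - 50r + 125 = 0
Divide by 5: r² - 10r + 25 = 0
Factored: (r - 5)² = 0
Repeated root: r = 5
General solution: y = (C₁ + C₂x)e^(5x)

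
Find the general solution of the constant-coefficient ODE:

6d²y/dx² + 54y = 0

Characteristic equation: 6r² + 54 = 0
Divide by 6: r² + 9 = 0
Roots: r = ±3i (complex conjugates)
General solution: y = C₁cos(3x) + C₂sin(3x)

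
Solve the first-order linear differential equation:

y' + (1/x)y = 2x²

Using integrating factor method:

General solution: y = (1/2)x^3 + C/x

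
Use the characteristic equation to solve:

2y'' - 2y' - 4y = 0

Characteristic equation: 2r² - 2r - 4 = 0
Divide by 2: r² - r - 2 = 0
Roots: r = 2, -1 (distinct real)
General solution: y = C₁e^(2x) + C₂e^(-x)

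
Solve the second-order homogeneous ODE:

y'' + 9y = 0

Characteristic equation: r² + 9 = 0
Roots: r = ±3i (complex conjugates)
General solution: y = C₁cos(3x) + C₂sin(3x)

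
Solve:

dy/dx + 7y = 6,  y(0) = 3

General solution: y = 6/7 + Ce^(-7x)
Applying y(0) = 3: C = 3 - 6/7 = 15/7
Particular solution: y = 6/7 + (15/7)e^(-7x)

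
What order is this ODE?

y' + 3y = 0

The order is 1 (highest derivative is of order 1).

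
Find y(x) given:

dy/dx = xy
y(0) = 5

General solution: y = Ce^(x²/2)
Applying IC y(0) = 5:
Particular solution: y = 5e^(x²/2)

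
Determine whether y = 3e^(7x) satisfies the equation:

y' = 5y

Verification:
y = 3e^(7x)
y' = 21e^(7x)
But 5y = 15e^(7x)
y' ≠ 5y — the derivative does not match

No, it is not a solution.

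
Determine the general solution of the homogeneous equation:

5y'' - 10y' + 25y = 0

Characteristic equation: 5r² - 10r + 25 = 0
Divide by 5: r² - 2r + 5 = 0
Roots: r = 1 ± 2i (complex conjugates)
General solution: y = e^x(C₁cos(2x) + C₂sin(2x))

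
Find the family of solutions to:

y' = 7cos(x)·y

Separating variables and integrating:
ln|y| = 7sin(x) + C

General solution: y = Ce^(7sin(x))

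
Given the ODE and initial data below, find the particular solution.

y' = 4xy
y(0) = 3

General solution: y = Ce^(2x²)
Applying IC y(0) = 3:
Particular solution: y = 3e^(2x²)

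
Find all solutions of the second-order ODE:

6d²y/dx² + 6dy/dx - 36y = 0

Characteristic equation: 6r² + 6r - 36 = 0
Divide by 6: r² + r - 6 = 0
Roots: r = 2, -3 (distinct real)
General solution: y = C₁e^(2x) + C₂e^(-3x)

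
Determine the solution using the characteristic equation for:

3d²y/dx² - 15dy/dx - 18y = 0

Characteristic equation: 3r² - 15r - 18 = 0
Divide by 3: r² - 5r - 6 = 0
Roots: r = 6, -1 (distinct real)
General solution: y = C₁e^(6x) + C₂e^(-x)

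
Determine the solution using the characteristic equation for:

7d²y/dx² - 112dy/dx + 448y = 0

Characteristic equation: 7r² - 112r + 448 = 0
Divide by 7: r² - 16r + 64 = 0
Factored: (r - 8)² = 0
Repeated root: r = 8
General solution: y = (C₁ + C₂x)e^(8x)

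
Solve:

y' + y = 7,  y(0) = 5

General solution: y = 7 + Ce^(-x)
Applying y(0) = 5: C = 5 - 7 = -2
Particular solution: y = 7 - 2e^(-x)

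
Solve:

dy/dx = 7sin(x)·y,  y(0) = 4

General solution: y = Ce^(-7cos(x))
Applying IC y(0) = 4:
Particular solution: y = 4e^(7(1-cos(x)))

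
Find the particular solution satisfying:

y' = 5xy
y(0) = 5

General solution: y = Ce^(5x²/2)
Applying IC y(0) = 5:
Particular solution: y = 5e^(5x²/2)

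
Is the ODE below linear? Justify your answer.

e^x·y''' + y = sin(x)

Yes. Linear (y and its derivatives appear to the first power only, no products of y terms)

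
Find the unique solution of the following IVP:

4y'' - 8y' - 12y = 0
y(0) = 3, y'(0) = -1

General solution: y = C₁e^(3x) + C₂e^(-x)
Applying ICs: C₁ = 1/2, C₂ = 5/2
Particular solution: y = (1/2)e^(3x) + (5/2)e^(-x)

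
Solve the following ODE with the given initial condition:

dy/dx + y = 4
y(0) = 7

General solution: y = 4 + Ce^(-x)
Applying y(0) = 7: C = 7 - 4 = 3
Particular solution: y = 4 + 3e^(-x)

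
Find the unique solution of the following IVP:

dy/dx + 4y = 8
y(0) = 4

General solution: y = 2 + Ce^(-4x)
Applying y(0) = 4: C = 4 - 2 = 2
Particular solution: y = 2 + 2e^(-4x)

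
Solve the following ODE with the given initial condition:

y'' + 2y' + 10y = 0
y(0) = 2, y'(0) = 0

General solution: y = e^(-x)(C₁cos(3x) + C₂sin(3x))
Complex roots r = -1 ± 3i
Applying ICs: C₁ = 2, C₂ = 2/3
Particular solution: y = e^(-x)(2cos(3x) + (2/3)sin(3x))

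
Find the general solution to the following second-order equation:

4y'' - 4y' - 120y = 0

Characteristic equation: 4r² - 4r - 120 = 0
Divide by 4: r² - r - 30 = 0
Roots: r = 6, -5 (distinct real)
General solution: y = C₁e^(6x) + C₂e^(-5x)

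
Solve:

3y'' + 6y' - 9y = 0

Characteristic equation: 3r² + 6r - 9 = 0
Divide by 3: r² + 2r - 3 = 0
Roots: r = 1, -3 (distinct real)
General solution: y = C₁e^x + C₂e^(-3x)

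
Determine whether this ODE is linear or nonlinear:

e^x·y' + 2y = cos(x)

Linear (y and its derivatives appear to the first power only, no products of y terms)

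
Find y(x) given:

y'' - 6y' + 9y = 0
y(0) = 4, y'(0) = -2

General solution: y = (C₁ + C₂x)e^(3x)
Repeated root r = 3
Applying ICs: C₁ = 4, C₂ = -14
Particular solution: y = (4 - 14x)e^(3x)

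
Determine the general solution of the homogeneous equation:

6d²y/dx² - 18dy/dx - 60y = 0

Characteristic equation: 6r² - 18r - 60 = 0
Divide by 6: r² - 3r - 10 = 0
Roots: r = 5, -2 (distinct real)
General solution: y = C₁e^(5x) + C₂e^(-2x)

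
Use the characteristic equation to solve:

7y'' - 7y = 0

Characteristic equation: 7r² - 7 = 0
Divide by 7: r² - 1 = 0
Roots: r = 1, -1 (distinct real)
General solution: y = C₁e^x + C₂e^(-x)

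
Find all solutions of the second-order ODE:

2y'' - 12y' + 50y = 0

Characteristic equation: 2r² - 12r + 50 = 0
Divide by 2: r² - 6r + 25 = 0
Roots: r = 3 ± 4i (complex conjugates)
General solution: y = e^(3x)(C₁cos(4x) + C₂sin(4x))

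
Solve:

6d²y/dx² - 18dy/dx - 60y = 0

Characteristic equation: 6r² - 18r - 60 = 0
Divide by 6: r² - 3r - 10 = 0
Roots: r = 5, -2 (distinct real)
General solution: y = C₁e^(5x) + C₂e^(-2x)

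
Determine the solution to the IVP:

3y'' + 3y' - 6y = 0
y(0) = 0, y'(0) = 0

General solution: y = C₁e^x + C₂e^(-2x)
Applying ICs: C₁ = 0, C₂ = 0
Particular solution: y = 0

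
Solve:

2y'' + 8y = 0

Characteristic equation: 2r² + 8 = 0
Divide by 2: r² + 4 = 0
Roots: r = ±2i (complex conjugates)
General solution: y = C₁cos(2x) + C₂sin(2x)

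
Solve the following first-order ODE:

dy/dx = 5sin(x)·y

Separating variables and integrating:
ln|y| = -5cos(x) + C

General solution: y = Ce^(-5cos(x))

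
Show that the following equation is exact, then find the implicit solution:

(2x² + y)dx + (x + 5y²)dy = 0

Verify exactness: ∂M/∂y = ∂N/∂x ✓
Find F(x,y) such that ∂F/∂x = M, ∂F/∂y = N
Solution: 2x³/3 + xy + 5y³/3 = C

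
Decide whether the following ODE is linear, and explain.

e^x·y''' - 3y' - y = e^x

Linear (y and its derivatives appear to the first power only, no products of y terms)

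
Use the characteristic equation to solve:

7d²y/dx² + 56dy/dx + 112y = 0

Characteristic equation: 7r² + 56r + 112 = 0
Divide by 7: r² + 8r + 16 = 0
Factored: (r + 4)² = 0
Repeated root: r = -4
General solution: y = (C₁ + C₂x)e^(-4x)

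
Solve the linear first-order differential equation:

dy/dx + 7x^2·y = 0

Using integrating factor method:

General solution: y = Ce^(-7x^3/3)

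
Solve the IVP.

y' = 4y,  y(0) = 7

General solution: y = Ce^(4x)
Applying IC y(0) = 7:
Particular solution: y = 7e^(4x)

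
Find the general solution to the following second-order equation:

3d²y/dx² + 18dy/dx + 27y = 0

Characteristic equation: 3r² + 18r + 27 = 0
Divide by 3: r² + 6r + 9 = 0
Factored: (r + 3)² = 0
Repeated root: r = -3
General solution: y = (C₁ + C₂x)e^(-3x)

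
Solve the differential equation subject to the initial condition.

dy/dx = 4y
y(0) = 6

General solution: y = Ce^(4x)
Applying IC y(0) = 6:
Particular solution: y = 6e^(4x)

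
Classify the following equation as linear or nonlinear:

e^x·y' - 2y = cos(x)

Linear (y and its derivatives appear to the first power only, no products of y terms)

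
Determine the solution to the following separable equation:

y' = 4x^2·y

Separating variables and integrating:
ln|y| = 4x^3/3 + C

General solution: y = Ce^(4x^3/3)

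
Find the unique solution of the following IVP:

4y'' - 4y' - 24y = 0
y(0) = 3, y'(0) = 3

General solution: y = C₁e^(3x) + C₂e^(-2x)
Applying ICs: C₁ = 9/5, C₂ = 6/5
Particular solution: y = (9/5)e^(3x) + (6/5)e^(-2x)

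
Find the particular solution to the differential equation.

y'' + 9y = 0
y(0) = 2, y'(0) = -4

General solution: y = C₁cos(3x) + C₂sin(3x)
Complex roots r = ±3i
Applying ICs: C₁ = 2, C₂ = -4/3
Particular solution: y = 2cos(3x) - (4/3)sin(3x)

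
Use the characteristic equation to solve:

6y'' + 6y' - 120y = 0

Characteristic equation: 6r² + 6r - 120 = 0
Divide by 6: r² + r - 20 = 0
Roots: r = 4, -5 (distinct real)
General solution: y = C₁e^(4x) + C₂e^(-5x)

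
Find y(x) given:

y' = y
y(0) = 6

General solution: y = Ce^x
Applying IC y(0) = 6:
Particular solution: y = 6e^x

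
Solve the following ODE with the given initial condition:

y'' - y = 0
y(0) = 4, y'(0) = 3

General solution: y = C₁e^x + C₂e^(-x)
Applying ICs: C₁ = 7/2, C₂ = 1/2
Particular solution: y = (7/2)e^x + (1/2)e^(-x)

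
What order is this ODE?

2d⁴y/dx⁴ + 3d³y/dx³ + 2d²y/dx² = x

The order is 4 (highest derivative is of order 4).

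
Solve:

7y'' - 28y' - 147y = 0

Characteristic equation: 7r² - 28r - 147 = 0
Divide by 7: r² - 4r - 21 = 0
Roots: r = 7, -3 (distinct real)
General solution: y = C₁e^(7x) + C₂e^(-3x)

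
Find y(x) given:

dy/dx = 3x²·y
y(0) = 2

General solution: y = Ce^(x³)
Applying IC y(0) = 2:
Particular solution: y = 2e^(x³)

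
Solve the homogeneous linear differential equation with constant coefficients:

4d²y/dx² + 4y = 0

Characteristic equation: 4r² + 4 = 0
Divide by 4: r² + 1 = 0
Roots: r = ±i (complex conjugates)
General solution: y = C₁cos(x) + C₂sin(x)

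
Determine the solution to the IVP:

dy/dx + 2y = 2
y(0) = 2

General solution: y = 1 + Ce^(-2x)
Applying y(0) = 2: C = 2 - 1 = 1
Particular solution: y = 1 + e^(-2x)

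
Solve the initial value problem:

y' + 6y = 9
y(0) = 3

General solution: y = 3/2 + Ce^(-6x)
Applying y(0) = 3: C = 3 - 3/2 = 3/2
Particular solution: y = 3/2 + (3/2)e^(-6x)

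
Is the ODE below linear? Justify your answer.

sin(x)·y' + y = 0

Yes. Linear (y and its derivatives appear to the first power only, no products of y terms)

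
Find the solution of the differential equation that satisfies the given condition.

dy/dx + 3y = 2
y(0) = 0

General solution: y = 2/3 + Ce^(-3x)
Applying y(0) = 0: C = 0 - 2/3 = -2/3
Particular solution: y = 2/3 - (2/3)e^(-3x)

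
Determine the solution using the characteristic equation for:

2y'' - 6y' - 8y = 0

Characteristic equation: 2r² - 6r - 8 = 0
Divide by 2: r² - 3r - 4 = 0
Roots: r = 4, -1 (distinct real)
General solution: y = C₁e^(4x) + C₂e^(-x)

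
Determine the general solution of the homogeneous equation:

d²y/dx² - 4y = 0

Characteristic equation: r² - 4 = 0
Roots: r = 2, -2 (distinct real)
General solution: y = C₁e^(2x) + C₂e^(-2x)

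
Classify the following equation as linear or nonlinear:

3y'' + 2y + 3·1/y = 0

Nonlinear (1/y term)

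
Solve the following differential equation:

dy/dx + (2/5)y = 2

Using integrating factor method:

General solution: y = 5 + Ce^(-2x/5)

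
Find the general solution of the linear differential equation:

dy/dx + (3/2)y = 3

Using integrating factor method:

General solution: y = 2 + Ce^(-3x/2)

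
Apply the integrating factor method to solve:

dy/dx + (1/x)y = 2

Using integrating factor method:

General solution: y = x + C/x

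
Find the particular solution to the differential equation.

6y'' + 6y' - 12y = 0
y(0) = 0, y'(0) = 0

General solution: y = C₁e^x + C₂e^(-2x)
Applying ICs: C₁ = 0, C₂ = 0
Particular solution: y = 0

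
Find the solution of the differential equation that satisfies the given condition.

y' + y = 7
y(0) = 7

General solution: y = 7 + Ce^(-x)
Applying y(0) = 7: C = 7 - 7 = 0
Particular solution: y = 7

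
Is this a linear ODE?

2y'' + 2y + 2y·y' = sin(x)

No. Nonlinear (product y·y')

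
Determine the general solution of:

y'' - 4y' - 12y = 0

Characteristic equation: r² - 4r - 12 = 0
Roots: r = 6, -2 (distinct real)
General solution: y = C₁e^(6x) + C₂e^(-2x)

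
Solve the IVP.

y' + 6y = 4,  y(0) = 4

General solution: y = 2/3 + Ce^(-6x)
Applying y(0) = 4: C = 4 - 2/3 = 10/3
Particular solution: y = 2/3 + (10/3)e^(-6x)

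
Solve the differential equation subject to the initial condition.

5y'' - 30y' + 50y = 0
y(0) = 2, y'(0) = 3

General solution: y = e^(3x)(C₁cos(x) + C₂sin(x))
Complex roots r = 3 ± i
Applying ICs: C₁ = 2, C₂ = -3
Particular solution: y = e^(3x)(2cos(x) - 3sin(x))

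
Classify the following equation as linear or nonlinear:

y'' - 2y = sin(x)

Linear (y and its derivatives appear to the first power only, no products of y terms)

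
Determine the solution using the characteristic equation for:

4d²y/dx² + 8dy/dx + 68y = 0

Characteristic equation: 4r² + 8r + 68 = 0
Divide by 4: r² + 2r + 17 = 0
Roots: r = -1 ± 4i (complex conjugates)
General solution: y = e^(-x)(C₁cos(4x) + C₂sin(4x))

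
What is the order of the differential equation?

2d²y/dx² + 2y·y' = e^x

The order is 2 (highest derivative is of order 2).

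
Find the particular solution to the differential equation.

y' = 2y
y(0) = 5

General solution: y = Ce^(2x)
Applying IC y(0) = 5:
Particular solution: y = 5e^(2x)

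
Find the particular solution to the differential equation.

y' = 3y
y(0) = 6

General solution: y = Ce^(3x)
Applying IC y(0) = 6:
Particular solution: y = 6e^(3x)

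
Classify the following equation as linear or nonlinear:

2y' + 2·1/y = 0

Nonlinear (1/y term)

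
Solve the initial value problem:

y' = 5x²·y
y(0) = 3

General solution: y = Ce^(5x³/3)
Applying IC y(0) = 3:
Particular solution: y = 3e^(5x³/3)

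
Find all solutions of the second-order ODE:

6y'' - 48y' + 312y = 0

Characteristic equation: 6r² - 48r + 312 = 0
Divide by 6: r² - 8r + 52 = 0
Roots: r = 4 ± 6i (complex conjugates)
General solution: y = e^(4x)(C₁cos(6x) + C₂sin(6x))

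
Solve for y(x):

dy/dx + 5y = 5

Using integrating factor method:

General solution: y = 1 + Ce^(-5x)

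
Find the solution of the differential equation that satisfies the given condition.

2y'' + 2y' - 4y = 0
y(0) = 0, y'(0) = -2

General solution: y = C₁e^x + C₂e^(-2x)
Applying ICs: C₁ = -2/3, C₂ = 2/3
Particular solution: y = -(2/3)e^x + (2/3)e^(-2x)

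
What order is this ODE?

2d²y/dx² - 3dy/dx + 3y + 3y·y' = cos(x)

The order is 2 (highest derivative is of order 2).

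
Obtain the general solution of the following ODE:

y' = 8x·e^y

Separating variables and integrating:
-e^(-y) = 4x² + C

General solution: y = -ln(C - 4x²)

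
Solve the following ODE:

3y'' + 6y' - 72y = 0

Characteristic equation: 3r² + 6r - 72 = 0
Divide by 3: r² + 2r - 24 = 0
Roots: r = 4, -6 (distinct real)
General solution: y = C₁e^(4x) + C₂e^(-6x)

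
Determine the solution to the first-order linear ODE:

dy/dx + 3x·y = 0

Using integrating factor method:

General solution: y = Ce^(-3x^2/2)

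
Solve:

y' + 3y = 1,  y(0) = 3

General solution: y = 1/3 + Ce^(-3x)
Applying y(0) = 3: C = 3 - 1/3 = 8/3
Particular solution: y = 1/3 + (8/3)e^(-3x)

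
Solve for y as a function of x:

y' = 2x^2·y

Separating variables and integrating:
ln|y| = 2x^3/3 + C

General solution: y = Ce^(2x^3/3)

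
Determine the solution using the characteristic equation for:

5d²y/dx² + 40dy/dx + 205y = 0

Characteristic equation: 5r² + 40r + 205 = 0
Divide by 5: r² + 8r + 41 = 0
Roots: r = -4 ± 5i (complex conjugates)
General solution: y = e^(-4x)(C₁cos(5x) + C₂sin(5x))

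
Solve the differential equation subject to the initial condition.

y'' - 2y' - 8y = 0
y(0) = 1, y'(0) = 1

General solution: y = C₁e^(4x) + C₂e^(-2x)
Applying ICs: C₁ = 1/2, C₂ = 1/2
Particular solution: y = (1/2)e^(4x) + (1/2)e^(-2x)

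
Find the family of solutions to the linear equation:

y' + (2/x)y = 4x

Using integrating factor method:

General solution: y = x^2 + Cx^(-2)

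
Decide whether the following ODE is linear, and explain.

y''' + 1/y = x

Nonlinear (1/y term)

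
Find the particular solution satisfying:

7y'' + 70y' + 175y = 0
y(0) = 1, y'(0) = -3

General solution: y = (C₁ + C₂x)e^(-5x)
Repeated root r = -5
Applying ICs: C₁ = 1, C₂ = 2
Particular solution: y = (1 + 2x)e^(-5x)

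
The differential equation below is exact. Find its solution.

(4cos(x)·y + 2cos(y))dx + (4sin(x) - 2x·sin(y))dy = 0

Verify exactness: ∂M/∂y = ∂N/∂x ✓
Find F(x,y) such that ∂F/∂x = M, ∂F/∂y = N
Solution: 4sin(x)·y + 2x·cos(y) = C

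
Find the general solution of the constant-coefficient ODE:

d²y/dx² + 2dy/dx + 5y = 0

Characteristic equation: r² + 2r + 5 = 0
Roots: r = -1 ± 2i (complex conjugates)
General solution: y = e^(-x)(C₁cos(2x) + C₂sin(2x))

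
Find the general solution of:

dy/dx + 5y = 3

Using integrating factor method:

General solution: y = 3/5 + Ce^(-5x)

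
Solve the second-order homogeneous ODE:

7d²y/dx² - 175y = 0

Characteristic equation: 7r² - 175 = 0
Divide by 7: r² - 25 = 0
Roots: r = 5, -5 (distinct real)
General solution: y = C₁e^(5x) + C₂e^(-5x)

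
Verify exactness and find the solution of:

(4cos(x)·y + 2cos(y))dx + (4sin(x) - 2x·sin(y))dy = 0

Verify exactness: ∂M/∂y = ∂N/∂x ✓
Find F(x,y) such that ∂F/∂x = M, ∂F/∂y = N
Solution: 4sin(x)·y + 2x·cos(y) = C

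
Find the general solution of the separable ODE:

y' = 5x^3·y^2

Separating variables and integrating:
-1/y = 5x^4/4 + C

General solution: y^-1 = (-5/4)x^4 + C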